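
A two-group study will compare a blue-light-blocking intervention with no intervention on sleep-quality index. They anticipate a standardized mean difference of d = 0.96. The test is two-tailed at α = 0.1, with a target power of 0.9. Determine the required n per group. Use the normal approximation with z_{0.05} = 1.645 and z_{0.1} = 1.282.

For two independent groups with equal n: n = 2·((z_{α/2} + z_β) / d)².
z_{α/2} + z_β = 1.645 + 1.282 = 2.927.
n = 2 × (2.927 / 0.96)² = 2 × 3.049² = 2 × 9.30 = 18.6.
Round up to the next whole participant.

n = 19 per group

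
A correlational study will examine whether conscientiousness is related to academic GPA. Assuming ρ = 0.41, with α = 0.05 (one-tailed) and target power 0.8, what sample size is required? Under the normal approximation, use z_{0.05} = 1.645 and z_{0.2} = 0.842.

n = 36

Fisher's z: C = ½·ln((1+r)/(1−r)) = ½·ln(2.3898) = 0.4356.
n = ((z_{α} + z_β)/C)² + 3.
(1.645 + 0.842) / 0.4356 = 2.487 / 0.4356 = 5.709.
n = 5.709² + 3 = 32.60 + 3 = 35.6.
Round up.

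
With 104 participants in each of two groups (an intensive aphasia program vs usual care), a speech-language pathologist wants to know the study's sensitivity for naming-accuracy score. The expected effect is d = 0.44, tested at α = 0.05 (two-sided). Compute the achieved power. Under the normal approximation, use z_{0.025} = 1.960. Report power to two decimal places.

For two equal groups, power = Φ(d·√(n/2) − z_{α/2}).
d·√(n/2) = 0.44 × √(104/2) = 0.44 × 7.211 = 3.173.
z_β = 3.173 − 1.960 = 1.213.
Power = Φ(1.213) = 0.887.

power ≈ 0.89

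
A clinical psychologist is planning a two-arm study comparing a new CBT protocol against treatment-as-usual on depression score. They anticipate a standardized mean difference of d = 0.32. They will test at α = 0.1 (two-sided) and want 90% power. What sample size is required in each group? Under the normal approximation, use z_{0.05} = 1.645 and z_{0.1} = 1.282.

For two independent groups with equal n: n = 2·((z_{α/2} + z_β) / d)².
z_{α/2} + z_β = 1.645 + 1.282 = 2.927.
n = 2 × (2.927 / 0.32)² = 2 × 9.147² = 2 × 83.67 = 167.3.
Round up to the next whole participant.

n = 168 per group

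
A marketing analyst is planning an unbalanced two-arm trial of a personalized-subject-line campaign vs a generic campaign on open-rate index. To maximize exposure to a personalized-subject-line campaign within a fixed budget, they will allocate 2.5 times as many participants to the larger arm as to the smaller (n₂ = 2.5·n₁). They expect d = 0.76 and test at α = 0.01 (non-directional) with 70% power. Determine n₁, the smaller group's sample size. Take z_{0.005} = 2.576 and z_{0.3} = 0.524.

With allocation ratio k = n₂/n₁ = 2.5, Var(x̄₁−x̄₂) = σ²(1/n₁ + 1/(k·n₁)) = σ²·(k+1)/(k·n₁).
So n₁ = (1 + 1/k)·((z_{α/2} + z_β)/d)² = 1.400 × (3.100/0.76)².
n₁ = 1.400 × 16.64 = 23.3.
Round up: n₁ = 24, giving n₂ = 2.5 × 24 = 60.

n₁ = 24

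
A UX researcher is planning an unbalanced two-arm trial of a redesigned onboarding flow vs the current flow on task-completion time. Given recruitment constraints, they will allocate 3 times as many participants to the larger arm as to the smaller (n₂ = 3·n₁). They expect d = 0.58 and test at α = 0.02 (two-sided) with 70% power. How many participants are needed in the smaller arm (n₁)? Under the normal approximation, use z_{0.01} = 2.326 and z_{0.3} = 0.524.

n₁ = 33

With allocation ratio k = n₂/n₁ = 3, Var(x̄₁−x̄₂) = σ²(1/n₁ + 1/(k·n₁)) = σ²·(k+1)/(k·n₁).
So n₁ = (1 + 1/k)·((z_{α/2} + z_β)/d)² = 1.333 × (2.850/0.58)².
n₁ = 1.333 × 24.15 = 32.2.
Round up: n₁ = 33, giving n₂ = 3 × 33 = 99.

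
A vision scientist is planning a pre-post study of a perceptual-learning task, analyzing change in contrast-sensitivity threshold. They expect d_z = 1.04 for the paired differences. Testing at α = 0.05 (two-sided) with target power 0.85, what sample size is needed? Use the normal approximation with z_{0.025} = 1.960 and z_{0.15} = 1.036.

n = 9 pairs

For a paired (one-sample on differences) test: n = ((z_{α/2} + z_β) / d)².
z_{α/2} + z_β = 1.960 + 1.036 = 2.996.
n = (2.996 / 1.04)² = 2.881² = 8.30.
Round up.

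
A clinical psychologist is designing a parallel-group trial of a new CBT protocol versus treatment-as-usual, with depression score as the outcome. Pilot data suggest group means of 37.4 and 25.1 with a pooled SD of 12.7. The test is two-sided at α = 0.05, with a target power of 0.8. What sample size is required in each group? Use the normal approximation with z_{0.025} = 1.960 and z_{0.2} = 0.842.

Cohen's d = |M₁ − M₂| / SD_pooled = |37.4 − 25.1| / 12.7 = 12.3 / 12.7 = 0.969.
For two independent groups with equal n: n = 2·((z_{α/2} + z_β) / d)².
z_{α/2} + z_β = 1.960 + 0.842 = 2.802.
n = 2 × (2.802 / 0.969)² = 2 × 2.892² = 2 × 8.36 = 16.7.
Round up to the next whole participant.

n = 17 per group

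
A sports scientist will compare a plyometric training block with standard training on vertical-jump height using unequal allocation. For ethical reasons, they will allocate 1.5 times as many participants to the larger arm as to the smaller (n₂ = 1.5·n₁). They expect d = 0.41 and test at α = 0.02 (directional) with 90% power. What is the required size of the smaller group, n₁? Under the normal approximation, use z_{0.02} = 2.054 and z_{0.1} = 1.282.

n₁ = 111

With allocation ratio k = n₂/n₁ = 1.5, Var(x̄₁−x̄₂) = σ²(1/n₁ + 1/(k·n₁)) = σ²·(k+1)/(k·n₁).
So n₁ = (1 + 1/k)·((z_{α} + z_β)/d)² = 1.667 × (3.336/0.41)².
n₁ = 1.667 × 66.20 = 110.3.
Round up: n₁ = 111, giving n₂ = ⌈1.5 × 111⌉ = ⌈166.5⌉ = 167.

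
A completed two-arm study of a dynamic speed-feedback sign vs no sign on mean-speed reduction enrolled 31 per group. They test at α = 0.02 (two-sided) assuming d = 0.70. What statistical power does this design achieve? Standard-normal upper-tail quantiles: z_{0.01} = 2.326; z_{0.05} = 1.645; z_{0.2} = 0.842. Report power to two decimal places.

power ≈ 0.67

For two equal groups, power = Φ(d·√(n/2) − z_{α/2}).
d·√(n/2) = 0.70 × √(31/2) = 0.70 × 3.937 = 2.756.
z_β = 2.756 − 2.326 = 0.430.
Power = Φ(0.430) = 0.666.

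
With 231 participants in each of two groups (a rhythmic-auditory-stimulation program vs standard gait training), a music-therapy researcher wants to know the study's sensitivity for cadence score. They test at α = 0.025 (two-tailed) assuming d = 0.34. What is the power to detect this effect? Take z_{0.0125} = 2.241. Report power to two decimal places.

power ≈ 0.92

For two equal groups, power = Φ(d·√(n/2) − z_{α/2}).
d·√(n/2) = 0.34 × √(231/2) = 0.34 × 10.747 = 3.654.
z_β = 3.654 − 2.241 = 1.413.
Power = Φ(1.413) = 0.921.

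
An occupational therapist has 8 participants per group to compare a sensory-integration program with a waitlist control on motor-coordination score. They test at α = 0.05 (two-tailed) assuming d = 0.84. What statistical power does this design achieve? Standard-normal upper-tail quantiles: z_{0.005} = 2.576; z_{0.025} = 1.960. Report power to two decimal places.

For two equal groups, power = Φ(d·√(n/2) − z_{α/2}).
d·√(n/2) = 0.84 × √(8/2) = 0.84 × 2.000 = 1.680.
z_β = 1.680 − 1.960 = -0.280.
Power = Φ(-0.280) = 0.390.

power ≈ 0.39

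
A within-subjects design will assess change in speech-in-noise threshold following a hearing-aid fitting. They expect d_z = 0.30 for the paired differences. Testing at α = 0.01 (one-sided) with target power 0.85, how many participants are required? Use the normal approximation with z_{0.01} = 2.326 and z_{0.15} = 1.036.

n = 126 pairs

For a paired (one-sample on differences) test: n = ((z_{α} + z_β) / d)².
z_{α} + z_β = 2.326 + 1.036 = 3.362.
n = (3.362 / 0.30)² = 11.207² = 125.59.
Round up.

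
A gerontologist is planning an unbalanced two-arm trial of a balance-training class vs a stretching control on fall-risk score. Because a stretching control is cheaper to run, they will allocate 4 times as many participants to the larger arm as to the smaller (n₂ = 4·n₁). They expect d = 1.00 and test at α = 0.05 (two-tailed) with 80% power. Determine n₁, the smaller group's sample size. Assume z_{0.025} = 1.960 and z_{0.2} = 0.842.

With allocation ratio k = n₂/n₁ = 4, Var(x̄₁−x̄₂) = σ²(1/n₁ + 1/(k·n₁)) = σ²·(k+1)/(k·n₁).
So n₁ = (1 + 1/k)·((z_{α/2} + z_β)/d)² = 1.250 × (2.802/1.00)².
n₁ = 1.250 × 7.85 = 9.8.
Round up: n₁ = 10, giving n₂ = 4 × 10 = 40.

n₁ = 10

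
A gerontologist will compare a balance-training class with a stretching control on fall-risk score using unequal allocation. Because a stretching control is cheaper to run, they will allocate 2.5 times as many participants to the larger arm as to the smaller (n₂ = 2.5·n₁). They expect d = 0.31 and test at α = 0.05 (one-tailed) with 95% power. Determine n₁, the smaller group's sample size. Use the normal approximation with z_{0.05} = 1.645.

n₁ = 158

With allocation ratio k = n₂/n₁ = 2.5, Var(x̄₁−x̄₂) = σ²(1/n₁ + 1/(k·n₁)) = σ²·(k+1)/(k·n₁).
So n₁ = (1 + 1/k)·((z_{α} + z_β)/d)² = 1.400 × (3.290/0.31)².
n₁ = 1.400 × 112.63 = 157.7.
Round up: n₁ = 158, giving n₂ = 2.5 × 158 = 395.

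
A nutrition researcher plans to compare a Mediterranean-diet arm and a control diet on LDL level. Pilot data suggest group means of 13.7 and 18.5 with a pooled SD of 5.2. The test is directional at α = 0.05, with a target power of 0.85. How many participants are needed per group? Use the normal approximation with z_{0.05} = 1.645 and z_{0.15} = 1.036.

n = 17 per group

Cohen's d = |M₁ − M₂| / SD_pooled = |13.7 − 18.5| / 5.2 = 4.8 / 5.2 = 0.923.
For two independent groups with equal n: n = 2·((z_{α} + z_β) / d)².
z_{α} + z_β = 1.645 + 1.036 = 2.681.
n = 2 × (2.681 / 0.923)² = 2 × 2.905² = 2 × 8.44 = 16.9.
Round up to the next whole participant.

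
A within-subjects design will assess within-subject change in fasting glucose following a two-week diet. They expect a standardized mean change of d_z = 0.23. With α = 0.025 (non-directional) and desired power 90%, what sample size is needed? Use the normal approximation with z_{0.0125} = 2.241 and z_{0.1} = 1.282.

For a paired (one-sample on differences) test: n = ((z_{α/2} + z_β) / d)².
z_{α/2} + z_β = 2.241 + 1.282 = 3.523.
n = (3.523 / 0.23)² = 15.317² = 234.62.
Round up.

n = 235 pairs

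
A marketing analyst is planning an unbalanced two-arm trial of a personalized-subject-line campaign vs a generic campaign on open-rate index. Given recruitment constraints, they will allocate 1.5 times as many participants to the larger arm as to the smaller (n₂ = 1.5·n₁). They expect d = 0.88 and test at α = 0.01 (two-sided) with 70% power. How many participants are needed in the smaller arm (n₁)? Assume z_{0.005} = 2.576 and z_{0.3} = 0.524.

n₁ = 21

With allocation ratio k = n₂/n₁ = 1.5, Var(x̄₁−x̄₂) = σ²(1/n₁ + 1/(k·n₁)) = σ²·(k+1)/(k·n₁).
So n₁ = (1 + 1/k)·((z_{α/2} + z_β)/d)² = 1.667 × (3.100/0.88)².
n₁ = 1.667 × 12.41 = 20.7.
Round up: n₁ = 21, giving n₂ = ⌈1.5 × 21⌉ = ⌈31.5⌉ = 32.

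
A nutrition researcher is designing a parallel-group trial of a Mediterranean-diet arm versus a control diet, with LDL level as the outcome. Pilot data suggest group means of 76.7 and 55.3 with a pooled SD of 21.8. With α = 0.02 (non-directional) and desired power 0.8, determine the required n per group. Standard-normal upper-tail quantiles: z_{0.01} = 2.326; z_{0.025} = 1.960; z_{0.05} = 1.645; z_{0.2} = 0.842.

n = 21 per group

Cohen's d = |M₁ − M₂| / SD_pooled = |76.7 − 55.3| / 21.8 = 21.4 / 21.8 = 0.982.
For two independent groups with equal n: n = 2·((z_{α/2} + z_β) / d)².
z_{α/2} + z_β = 2.326 + 0.842 = 3.168.
n = 2 × (3.168 / 0.982)² = 2 × 3.226² = 2 × 10.41 = 20.8.
Round up to the next whole participant.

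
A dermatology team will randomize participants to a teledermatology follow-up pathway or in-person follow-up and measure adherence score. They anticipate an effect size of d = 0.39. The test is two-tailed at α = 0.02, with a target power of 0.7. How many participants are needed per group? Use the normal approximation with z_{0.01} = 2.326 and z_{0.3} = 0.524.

n = 107 per group

For two independent groups with equal n: n = 2·((z_{α/2} + z_β) / d)².
z_{α/2} + z_β = 2.326 + 0.524 = 2.850.
n = 2 × (2.850 / 0.39)² = 2 × 7.308² = 2 × 53.40 = 106.8.
Round up to the next whole participant.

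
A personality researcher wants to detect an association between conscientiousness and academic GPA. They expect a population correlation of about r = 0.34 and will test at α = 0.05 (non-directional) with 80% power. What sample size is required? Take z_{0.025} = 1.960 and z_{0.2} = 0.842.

n = 66

Fisher's z: C = ½·ln((1+r)/(1−r)) = ½·ln(2.0303) = 0.3541.
n = ((z_{α/2} + z_β)/C)² + 3.
(1.960 + 0.842) / 0.3541 = 2.802 / 0.3541 = 7.913.
n = 7.913² + 3 = 62.62 + 3 = 65.6.
Round up.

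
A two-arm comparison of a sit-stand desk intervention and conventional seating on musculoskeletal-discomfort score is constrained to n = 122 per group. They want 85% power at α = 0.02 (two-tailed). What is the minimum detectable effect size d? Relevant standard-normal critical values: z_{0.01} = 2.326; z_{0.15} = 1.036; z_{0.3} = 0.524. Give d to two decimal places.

For two independent groups of n = 122 each: d_min = (z_{α/2} + z_β)·√(2/n).
z-sum = 2.326 + 1.036 = 3.362.
d_min = 3.362 × √(2/122) = 3.362 × 0.1280 = 0.430.

d_min ≈ 0.43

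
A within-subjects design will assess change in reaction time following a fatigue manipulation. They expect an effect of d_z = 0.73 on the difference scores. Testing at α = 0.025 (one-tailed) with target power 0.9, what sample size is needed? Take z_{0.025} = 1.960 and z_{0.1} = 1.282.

For a paired (one-sample on differences) test: n = ((z_{α} + z_β) / d)².
z_{α} + z_β = 1.960 + 1.282 = 3.242.
n = (3.242 / 0.73)² = 4.441² = 19.72.
Round up.

n = 20 pairs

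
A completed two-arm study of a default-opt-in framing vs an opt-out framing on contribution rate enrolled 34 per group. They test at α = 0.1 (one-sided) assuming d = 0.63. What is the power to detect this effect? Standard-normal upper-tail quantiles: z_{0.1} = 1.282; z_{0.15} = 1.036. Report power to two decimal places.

For two equal groups, power = Φ(d·√(n/2) − z_{α}).
d·√(n/2) = 0.63 × √(34/2) = 0.63 × 4.123 = 2.598.
z_β = 2.598 − 1.282 = 1.316.
Power = Φ(1.316) = 0.906.

power ≈ 0.91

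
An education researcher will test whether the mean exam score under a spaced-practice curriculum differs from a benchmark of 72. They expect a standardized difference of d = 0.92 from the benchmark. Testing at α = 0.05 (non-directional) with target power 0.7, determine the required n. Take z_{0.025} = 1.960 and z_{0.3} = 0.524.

n = 8

For a one-sample test: n = ((z_{α/2} + z_β) / d)².
z_{α/2} + z_β = 1.960 + 0.524 = 2.484.
n = (2.484 / 0.92)² = 2.700² = 7.29.
Round up.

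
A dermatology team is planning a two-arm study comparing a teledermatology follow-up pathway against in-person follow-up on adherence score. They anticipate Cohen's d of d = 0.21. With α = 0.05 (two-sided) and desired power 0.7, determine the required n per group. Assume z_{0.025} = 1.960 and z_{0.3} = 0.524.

For two independent groups with equal n: n = 2·((z_{α/2} + z_β) / d)².
z_{α/2} + z_β = 1.960 + 0.524 = 2.484.
n = 2 × (2.484 / 0.21)² = 2 × 11.829² = 2 × 139.92 = 279.8.
Round up to the next whole participant.

n = 280 per group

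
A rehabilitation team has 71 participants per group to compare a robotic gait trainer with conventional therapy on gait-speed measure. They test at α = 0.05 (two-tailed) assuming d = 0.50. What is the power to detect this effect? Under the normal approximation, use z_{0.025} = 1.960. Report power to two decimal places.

power ≈ 0.85

For two equal groups, power = Φ(d·√(n/2) − z_{α/2}).
d·√(n/2) = 0.50 × √(71/2) = 0.50 × 5.958 = 2.979.
z_β = 2.979 − 1.960 = 1.019.
Power = Φ(1.019) = 0.846.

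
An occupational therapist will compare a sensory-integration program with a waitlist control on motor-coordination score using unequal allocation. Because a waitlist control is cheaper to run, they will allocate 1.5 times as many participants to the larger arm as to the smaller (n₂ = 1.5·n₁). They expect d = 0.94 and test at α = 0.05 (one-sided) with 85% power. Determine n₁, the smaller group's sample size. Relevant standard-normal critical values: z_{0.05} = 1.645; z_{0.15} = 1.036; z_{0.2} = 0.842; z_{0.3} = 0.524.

n₁ = 14

With allocation ratio k = n₂/n₁ = 1.5, Var(x̄₁−x̄₂) = σ²(1/n₁ + 1/(k·n₁)) = σ²·(k+1)/(k·n₁).
So n₁ = (1 + 1/k)·((z_{α} + z_β)/d)² = 1.667 × (2.681/0.94)².
n₁ = 1.667 × 8.13 = 13.6.
Round up: n₁ = 14, giving n₂ = 1.5 × 14 = 21.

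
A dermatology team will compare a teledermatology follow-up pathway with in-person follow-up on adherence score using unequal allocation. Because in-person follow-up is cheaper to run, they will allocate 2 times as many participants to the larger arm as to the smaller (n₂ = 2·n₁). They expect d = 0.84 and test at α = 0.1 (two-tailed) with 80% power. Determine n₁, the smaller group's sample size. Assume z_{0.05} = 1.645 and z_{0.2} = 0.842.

n₁ = 14

With allocation ratio k = n₂/n₁ = 2, Var(x̄₁−x̄₂) = σ²(1/n₁ + 1/(k·n₁)) = σ²·(k+1)/(k·n₁).
So n₁ = (1 + 1/k)·((z_{α/2} + z_β)/d)² = 1.500 × (2.487/0.84)².
n₁ = 1.500 × 8.77 = 13.1.
Round up: n₁ = 14, giving n₂ = 2 × 14 = 28.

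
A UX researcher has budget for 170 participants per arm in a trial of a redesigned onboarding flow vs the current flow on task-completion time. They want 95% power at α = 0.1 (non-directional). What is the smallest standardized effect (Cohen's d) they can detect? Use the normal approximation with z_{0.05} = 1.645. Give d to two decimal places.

d_min ≈ 0.36

For two independent groups of n = 170 each: d_min = (z_{α/2} + z_β)·√(2/n).
z-sum = 1.645 + 1.645 = 3.290.
d_min = 3.290 × √(2/170) = 3.290 × 0.1085 = 0.357.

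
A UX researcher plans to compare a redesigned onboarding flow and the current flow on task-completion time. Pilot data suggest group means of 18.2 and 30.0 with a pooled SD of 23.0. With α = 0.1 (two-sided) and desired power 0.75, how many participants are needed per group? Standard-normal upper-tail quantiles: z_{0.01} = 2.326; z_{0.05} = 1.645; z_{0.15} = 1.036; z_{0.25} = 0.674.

Cohen's d = |M₁ − M₂| / SD_pooled = |18.2 − 30.0| / 23.0 = 11.8 / 23.0 = 0.513.
For two independent groups with equal n: n = 2·((z_{α/2} + z_β) / d)².
z_{α/2} + z_β = 1.645 + 0.674 = 2.319.
n = 2 × (2.319 / 0.513)² = 2 × 4.520² = 2 × 20.43 = 40.9.
Round up to the next whole participant.

n = 41 per group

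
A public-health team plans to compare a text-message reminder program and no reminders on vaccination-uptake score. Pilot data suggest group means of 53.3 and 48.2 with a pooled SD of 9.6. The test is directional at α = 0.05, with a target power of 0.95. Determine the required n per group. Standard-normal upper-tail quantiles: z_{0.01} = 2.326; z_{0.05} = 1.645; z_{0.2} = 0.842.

n = 77 per group

Cohen's d = |M₁ − M₂| / SD_pooled = |53.3 − 48.2| / 9.6 = 5.1 / 9.6 = 0.531.
For two independent groups with equal n: n = 2·((z_{α} + z_β) / d)².
z_{α} + z_β = 1.645 + 1.645 = 3.290.
n = 2 × (3.290 / 0.531)² = 2 × 6.196² = 2 × 38.39 = 76.8.
Round up to the next whole participant.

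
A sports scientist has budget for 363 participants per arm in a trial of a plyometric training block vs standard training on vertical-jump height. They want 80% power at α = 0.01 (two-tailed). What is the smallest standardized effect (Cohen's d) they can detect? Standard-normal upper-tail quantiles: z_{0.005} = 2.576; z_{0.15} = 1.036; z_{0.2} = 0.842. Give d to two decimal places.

d_min ≈ 0.25

For two independent groups of n = 363 each: d_min = (z_{α/2} + z_β)·√(2/n).
z-sum = 2.576 + 0.842 = 3.418.
d_min = 3.418 × √(2/363) = 3.418 × 0.0742 = 0.254.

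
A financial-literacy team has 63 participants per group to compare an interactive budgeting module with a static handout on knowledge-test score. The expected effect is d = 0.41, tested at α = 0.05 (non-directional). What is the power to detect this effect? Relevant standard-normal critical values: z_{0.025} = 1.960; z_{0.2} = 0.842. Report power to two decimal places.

For two equal groups, power = Φ(d·√(n/2) − z_{α/2}).
d·√(n/2) = 0.41 × √(63/2) = 0.41 × 5.612 = 2.301.
z_β = 2.301 − 1.960 = 0.341.
Power = Φ(0.341) = 0.633.

power ≈ 0.63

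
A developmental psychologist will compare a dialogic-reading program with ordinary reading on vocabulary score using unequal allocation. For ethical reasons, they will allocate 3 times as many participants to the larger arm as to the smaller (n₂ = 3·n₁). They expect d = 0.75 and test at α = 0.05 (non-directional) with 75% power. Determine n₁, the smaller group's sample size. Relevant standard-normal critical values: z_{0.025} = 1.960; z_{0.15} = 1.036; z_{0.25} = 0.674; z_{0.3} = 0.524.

n₁ = 17

With allocation ratio k = n₂/n₁ = 3, Var(x̄₁−x̄₂) = σ²(1/n₁ + 1/(k·n₁)) = σ²·(k+1)/(k·n₁).
So n₁ = (1 + 1/k)·((z_{α/2} + z_β)/d)² = 1.333 × (2.634/0.75)².
n₁ = 1.333 × 12.33 = 16.4.
Round up: n₁ = 17, giving n₂ = 3 × 17 = 51.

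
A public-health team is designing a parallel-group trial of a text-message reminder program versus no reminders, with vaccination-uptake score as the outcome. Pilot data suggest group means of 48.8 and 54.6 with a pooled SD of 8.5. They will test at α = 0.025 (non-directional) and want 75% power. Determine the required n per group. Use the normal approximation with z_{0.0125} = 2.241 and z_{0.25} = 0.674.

n = 37 per group

Cohen's d = |M₁ − M₂| / SD_pooled = |48.8 − 54.6| / 8.5 = 5.8 / 8.5 = 0.682.
For two independent groups with equal n: n = 2·((z_{α/2} + z_β) / d)².
z_{α/2} + z_β = 2.241 + 0.674 = 2.915.
n = 2 × (2.915 / 0.682)² = 2 × 4.274² = 2 × 18.27 = 36.5.
Round up to the next whole participant.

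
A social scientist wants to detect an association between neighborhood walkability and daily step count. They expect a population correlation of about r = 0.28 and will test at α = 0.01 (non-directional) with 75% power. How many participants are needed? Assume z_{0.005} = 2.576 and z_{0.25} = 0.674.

n = 131

Fisher's z: C = ½·ln((1+r)/(1−r)) = ½·ln(1.7778) = 0.2877.
n = ((z_{α/2} + z_β)/C)² + 3.
(2.576 + 0.674) / 0.2877 = 3.250 / 0.2877 = 11.296.
n = 11.296² + 3 = 127.61 + 3 = 130.6.
Round up.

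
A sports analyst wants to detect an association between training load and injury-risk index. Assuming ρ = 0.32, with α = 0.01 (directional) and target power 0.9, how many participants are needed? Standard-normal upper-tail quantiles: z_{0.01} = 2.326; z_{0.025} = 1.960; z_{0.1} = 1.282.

n = 122

Fisher's z: C = ½·ln((1+r)/(1−r)) = ½·ln(1.9412) = 0.3316.
n = ((z_{α} + z_β)/C)² + 3.
(2.326 + 1.282) / 0.3316 = 3.608 / 0.3316 = 10.881.
n = 10.881² + 3 = 118.39 + 3 = 121.4.
Round up.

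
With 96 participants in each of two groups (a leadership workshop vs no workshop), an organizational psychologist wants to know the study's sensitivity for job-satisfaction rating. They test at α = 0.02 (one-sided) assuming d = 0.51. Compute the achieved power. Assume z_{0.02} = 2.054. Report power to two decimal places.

For two equal groups, power = Φ(d·√(n/2) − z_{α}).
d·√(n/2) = 0.51 × √(96/2) = 0.51 × 6.928 = 3.533.
z_β = 3.533 − 2.054 = 1.479.
Power = Φ(1.479) = 0.930.

power ≈ 0.93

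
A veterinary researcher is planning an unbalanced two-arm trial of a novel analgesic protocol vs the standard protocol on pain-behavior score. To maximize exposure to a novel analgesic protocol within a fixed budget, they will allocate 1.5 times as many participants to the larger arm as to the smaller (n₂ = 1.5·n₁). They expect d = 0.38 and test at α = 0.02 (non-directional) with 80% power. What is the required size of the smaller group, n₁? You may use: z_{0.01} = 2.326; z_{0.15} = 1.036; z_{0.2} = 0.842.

With allocation ratio k = n₂/n₁ = 1.5, Var(x̄₁−x̄₂) = σ²(1/n₁ + 1/(k·n₁)) = σ²·(k+1)/(k·n₁).
So n₁ = (1 + 1/k)·((z_{α/2} + z_β)/d)² = 1.667 × (3.168/0.38)².
n₁ = 1.667 × 69.50 = 115.8.
Round up: n₁ = 116, giving n₂ = 1.5 × 116 = 174.

n₁ = 116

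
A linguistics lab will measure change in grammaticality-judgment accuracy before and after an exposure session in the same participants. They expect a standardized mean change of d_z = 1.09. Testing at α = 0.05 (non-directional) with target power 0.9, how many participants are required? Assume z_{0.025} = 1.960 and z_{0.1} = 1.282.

For a paired (one-sample on differences) test: n = ((z_{α/2} + z_β) / d)².
z_{α/2} + z_β = 1.960 + 1.282 = 3.242.
n = (3.242 / 1.09)² = 2.974² = 8.85.
Round up.

n = 9 pairs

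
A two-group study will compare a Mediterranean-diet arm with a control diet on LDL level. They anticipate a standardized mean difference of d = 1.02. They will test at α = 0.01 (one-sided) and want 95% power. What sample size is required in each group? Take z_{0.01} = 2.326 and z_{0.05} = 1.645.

For two independent groups with equal n: n = 2·((z_{α} + z_β) / d)².
z_{α} + z_β = 2.326 + 1.645 = 3.971.
n = 2 × (3.971 / 1.02)² = 2 × 3.893² = 2 × 15.16 = 30.3.
Round up to the next whole participant.

n = 31 per group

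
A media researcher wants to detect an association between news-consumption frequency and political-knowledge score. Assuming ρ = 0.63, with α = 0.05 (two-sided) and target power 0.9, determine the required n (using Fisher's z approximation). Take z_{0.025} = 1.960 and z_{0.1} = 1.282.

n = 23

Fisher's z: C = ½·ln((1+r)/(1−r)) = ½·ln(4.4054) = 0.7414.
n = ((z_{α/2} + z_β)/C)² + 3.
(1.960 + 1.282) / 0.7414 = 3.242 / 0.7414 = 4.373.
n = 4.373² + 3 = 19.12 + 3 = 22.1.
Round up.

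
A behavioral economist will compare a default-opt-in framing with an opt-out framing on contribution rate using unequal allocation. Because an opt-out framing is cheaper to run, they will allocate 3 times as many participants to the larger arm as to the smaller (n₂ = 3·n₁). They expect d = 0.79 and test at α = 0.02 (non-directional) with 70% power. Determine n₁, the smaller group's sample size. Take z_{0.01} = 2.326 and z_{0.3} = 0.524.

n₁ = 18

With allocation ratio k = n₂/n₁ = 3, Var(x̄₁−x̄₂) = σ²(1/n₁ + 1/(k·n₁)) = σ²·(k+1)/(k·n₁).
So n₁ = (1 + 1/k)·((z_{α/2} + z_β)/d)² = 1.333 × (2.850/0.79)².
n₁ = 1.333 × 13.01 = 17.4.
Round up: n₁ = 18, giving n₂ = 3 × 18 = 54.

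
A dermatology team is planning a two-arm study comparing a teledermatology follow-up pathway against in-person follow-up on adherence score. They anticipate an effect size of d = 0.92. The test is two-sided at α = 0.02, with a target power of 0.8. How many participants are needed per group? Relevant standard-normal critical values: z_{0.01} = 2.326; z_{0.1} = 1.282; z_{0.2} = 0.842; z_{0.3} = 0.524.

For two independent groups with equal n: n = 2·((z_{α/2} + z_β) / d)².
z_{α/2} + z_β = 2.326 + 0.842 = 3.168.
n = 2 × (3.168 / 0.92)² = 2 × 3.443² = 2 × 11.86 = 23.7.
Round up to the next whole participant.

n = 24 per group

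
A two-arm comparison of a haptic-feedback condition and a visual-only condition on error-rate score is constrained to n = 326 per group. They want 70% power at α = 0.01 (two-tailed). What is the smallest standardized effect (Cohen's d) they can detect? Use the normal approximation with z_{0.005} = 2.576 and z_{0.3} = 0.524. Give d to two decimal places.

For two independent groups of n = 326 each: d_min = (z_{α/2} + z_β)·√(2/n).
z-sum = 2.576 + 0.524 = 3.100.
d_min = 3.100 × √(2/326) = 3.100 × 0.0783 = 0.243.

d_min ≈ 0.24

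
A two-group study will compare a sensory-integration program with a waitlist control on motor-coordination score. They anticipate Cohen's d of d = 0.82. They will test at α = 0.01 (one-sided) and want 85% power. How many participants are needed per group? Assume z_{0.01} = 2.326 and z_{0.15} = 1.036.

n = 34 per group

For two independent groups with equal n: n = 2·((z_{α} + z_β) / d)².
z_{α} + z_β = 2.326 + 1.036 = 3.362.
n = 2 × (3.362 / 0.82)² = 2 × 4.100² = 2 × 16.81 = 33.6.
Round up to the next whole participant.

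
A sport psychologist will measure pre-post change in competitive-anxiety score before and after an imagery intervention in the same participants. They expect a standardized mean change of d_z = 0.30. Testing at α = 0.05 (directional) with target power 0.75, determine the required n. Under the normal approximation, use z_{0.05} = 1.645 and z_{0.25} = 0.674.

For a paired (one-sample on differences) test: n = ((z_{α} + z_β) / d)².
z_{α} + z_β = 1.645 + 0.674 = 2.319.
n = (2.319 / 0.30)² = 7.730² = 59.75.
Round up.

n = 60 pairs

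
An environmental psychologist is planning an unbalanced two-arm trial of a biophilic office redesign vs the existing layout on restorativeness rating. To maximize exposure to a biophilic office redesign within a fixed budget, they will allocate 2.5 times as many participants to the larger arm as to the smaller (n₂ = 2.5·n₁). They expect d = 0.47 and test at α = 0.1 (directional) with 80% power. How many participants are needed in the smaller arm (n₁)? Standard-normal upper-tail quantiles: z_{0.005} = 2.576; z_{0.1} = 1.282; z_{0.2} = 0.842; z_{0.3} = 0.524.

With allocation ratio k = n₂/n₁ = 2.5, Var(x̄₁−x̄₂) = σ²(1/n₁ + 1/(k·n₁)) = σ²·(k+1)/(k·n₁).
So n₁ = (1 + 1/k)·((z_{α} + z_β)/d)² = 1.400 × (2.124/0.47)².
n₁ = 1.400 × 20.42 = 28.6.
Round up: n₁ = 29, giving n₂ = ⌈2.5 × 29⌉ = ⌈72.5⌉ = 73.

n₁ = 29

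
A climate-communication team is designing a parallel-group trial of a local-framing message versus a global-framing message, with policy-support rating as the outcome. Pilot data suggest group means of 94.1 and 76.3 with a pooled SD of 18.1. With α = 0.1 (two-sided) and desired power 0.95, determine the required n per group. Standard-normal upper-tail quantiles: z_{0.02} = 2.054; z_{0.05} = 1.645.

n = 23 per group

Cohen's d = |M₁ − M₂| / SD_pooled = |94.1 − 76.3| / 18.1 = 17.8 / 18.1 = 0.983.
For two independent groups with equal n: n = 2·((z_{α/2} + z_β) / d)².
z_{α/2} + z_β = 1.645 + 1.645 = 3.290.
n = 2 × (3.290 / 0.983)² = 2 × 3.347² = 2 × 11.20 = 22.4.
Round up to the next whole participant.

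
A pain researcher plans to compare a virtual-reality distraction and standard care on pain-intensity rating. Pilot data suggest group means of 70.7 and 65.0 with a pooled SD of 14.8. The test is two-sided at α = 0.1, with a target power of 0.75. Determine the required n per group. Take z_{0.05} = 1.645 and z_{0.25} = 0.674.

Cohen's d = |M₁ − M₂| / SD_pooled = |70.7 − 65.0| / 14.8 = 5.7 / 14.8 = 0.385.
For two independent groups with equal n: n = 2·((z_{α/2} + z_β) / d)².
z_{α/2} + z_β = 1.645 + 0.674 = 2.319.
n = 2 × (2.319 / 0.385)² = 2 × 6.023² = 2 × 36.28 = 72.6.
Round up to the next whole participant.

n = 73 per group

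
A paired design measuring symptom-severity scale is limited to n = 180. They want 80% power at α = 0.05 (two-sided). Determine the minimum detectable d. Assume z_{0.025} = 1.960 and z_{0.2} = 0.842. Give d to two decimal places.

d_min ≈ 0.21

For a single sample (or paired design) of n = 180: d_min = (z_{α/2} + z_β)/√n.
z-sum = 1.960 + 0.842 = 2.802.
d_min = 2.802 / √180 = 2.802 / 13.416 = 0.209.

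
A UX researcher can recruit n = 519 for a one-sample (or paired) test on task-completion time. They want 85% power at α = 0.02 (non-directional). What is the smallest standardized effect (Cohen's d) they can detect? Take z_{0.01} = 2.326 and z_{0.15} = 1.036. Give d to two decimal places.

d_min ≈ 0.15

For a single sample (or paired design) of n = 519: d_min = (z_{α/2} + z_β)/√n.
z-sum = 2.326 + 1.036 = 3.362.
d_min = 3.362 / √519 = 3.362 / 22.782 = 0.148.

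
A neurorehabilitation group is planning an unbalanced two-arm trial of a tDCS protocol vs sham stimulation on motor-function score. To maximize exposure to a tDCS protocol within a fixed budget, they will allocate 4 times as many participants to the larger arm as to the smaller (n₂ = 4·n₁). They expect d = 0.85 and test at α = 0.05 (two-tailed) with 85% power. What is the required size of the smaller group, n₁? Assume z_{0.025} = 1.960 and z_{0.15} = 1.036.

With allocation ratio k = n₂/n₁ = 4, Var(x̄₁−x̄₂) = σ²(1/n₁ + 1/(k·n₁)) = σ²·(k+1)/(k·n₁).
So n₁ = (1 + 1/k)·((z_{α/2} + z_β)/d)² = 1.250 × (2.996/0.85)².
n₁ = 1.250 × 12.42 = 15.5.
Round up: n₁ = 16, giving n₂ = 4 × 16 = 64.

n₁ = 16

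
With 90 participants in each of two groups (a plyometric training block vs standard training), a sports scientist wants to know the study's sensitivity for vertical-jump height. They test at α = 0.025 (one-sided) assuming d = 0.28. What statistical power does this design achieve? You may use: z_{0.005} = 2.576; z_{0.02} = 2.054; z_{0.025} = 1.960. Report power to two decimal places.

power ≈ 0.47

For two equal groups, power = Φ(d·√(n/2) − z_{α}).
d·√(n/2) = 0.28 × √(90/2) = 0.28 × 6.708 = 1.878.
z_β = 1.878 − 1.960 = -0.082.
Power = Φ(-0.082) = 0.467.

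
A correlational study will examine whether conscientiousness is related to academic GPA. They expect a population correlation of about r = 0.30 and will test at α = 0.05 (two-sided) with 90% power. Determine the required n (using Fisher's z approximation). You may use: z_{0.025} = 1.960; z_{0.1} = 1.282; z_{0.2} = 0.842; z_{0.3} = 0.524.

Fisher's z: C = ½·ln((1+r)/(1−r)) = ½·ln(1.8571) = 0.3095.
n = ((z_{α/2} + z_β)/C)² + 3.
(1.960 + 1.282) / 0.3095 = 3.242 / 0.3095 = 10.475.
n = 10.475² + 3 = 109.72 + 3 = 112.7.
Round up.

n = 113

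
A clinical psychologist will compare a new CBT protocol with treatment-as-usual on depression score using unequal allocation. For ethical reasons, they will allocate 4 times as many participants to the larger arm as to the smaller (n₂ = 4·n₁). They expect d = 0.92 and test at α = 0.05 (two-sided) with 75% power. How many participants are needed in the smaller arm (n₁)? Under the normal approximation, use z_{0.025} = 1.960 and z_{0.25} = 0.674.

n₁ = 11

With allocation ratio k = n₂/n₁ = 4, Var(x̄₁−x̄₂) = σ²(1/n₁ + 1/(k·n₁)) = σ²·(k+1)/(k·n₁).
So n₁ = (1 + 1/k)·((z_{α/2} + z_β)/d)² = 1.250 × (2.634/0.92)².
n₁ = 1.250 × 8.20 = 10.2.
Round up: n₁ = 11, giving n₂ = 4 × 11 = 44.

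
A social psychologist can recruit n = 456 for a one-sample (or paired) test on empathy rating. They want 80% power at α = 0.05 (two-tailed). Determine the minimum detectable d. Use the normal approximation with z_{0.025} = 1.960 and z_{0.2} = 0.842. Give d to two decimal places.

For a single sample (or paired design) of n = 456: d_min = (z_{α/2} + z_β)/√n.
z-sum = 1.960 + 0.842 = 2.802.
d_min = 2.802 / √456 = 2.802 / 21.354 = 0.131.

d_min ≈ 0.13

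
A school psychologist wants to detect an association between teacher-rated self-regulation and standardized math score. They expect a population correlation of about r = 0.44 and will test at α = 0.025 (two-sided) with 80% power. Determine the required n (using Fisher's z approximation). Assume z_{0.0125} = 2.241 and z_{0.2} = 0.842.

Fisher's z: C = ½·ln((1+r)/(1−r)) = ½·ln(2.5714) = 0.4722.
n = ((z_{α/2} + z_β)/C)² + 3.
(2.241 + 0.842) / 0.4722 = 3.083 / 0.4722 = 6.529.
n = 6.529² + 3 = 42.63 + 3 = 45.6.
Round up.

n = 46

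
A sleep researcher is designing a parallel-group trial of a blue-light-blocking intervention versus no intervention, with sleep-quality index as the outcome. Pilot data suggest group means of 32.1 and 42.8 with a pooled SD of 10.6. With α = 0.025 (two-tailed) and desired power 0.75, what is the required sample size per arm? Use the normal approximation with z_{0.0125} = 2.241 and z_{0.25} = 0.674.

Cohen's d = |M₁ − M₂| / SD_pooled = |32.1 − 42.8| / 10.6 = 10.7 / 10.6 = 1.009.
For two independent groups with equal n: n = 2·((z_{α/2} + z_β) / d)².
z_{α/2} + z_β = 2.241 + 0.674 = 2.915.
n = 2 × (2.915 / 1.009)² = 2 × 2.889² = 2 × 8.35 = 16.7.
Round up to the next whole participant.

n = 17 per group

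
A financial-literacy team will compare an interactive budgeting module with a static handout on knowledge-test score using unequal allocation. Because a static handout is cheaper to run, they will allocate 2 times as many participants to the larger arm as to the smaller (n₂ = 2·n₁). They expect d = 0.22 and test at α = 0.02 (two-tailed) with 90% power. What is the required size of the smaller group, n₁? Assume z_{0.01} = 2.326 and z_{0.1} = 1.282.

n₁ = 404

With allocation ratio k = n₂/n₁ = 2, Var(x̄₁−x̄₂) = σ²(1/n₁ + 1/(k·n₁)) = σ²·(k+1)/(k·n₁).
So n₁ = (1 + 1/k)·((z_{α/2} + z_β)/d)² = 1.500 × (3.608/0.22)².
n₁ = 1.500 × 268.96 = 403.4.
Round up: n₁ = 404, giving n₂ = 2 × 404 = 808.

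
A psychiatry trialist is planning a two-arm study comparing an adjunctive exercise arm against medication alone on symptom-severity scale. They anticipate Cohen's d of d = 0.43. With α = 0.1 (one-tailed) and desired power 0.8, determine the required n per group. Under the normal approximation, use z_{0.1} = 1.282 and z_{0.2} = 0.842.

For two independent groups with equal n: n = 2·((z_{α} + z_β) / d)².
z_{α} + z_β = 1.282 + 0.842 = 2.124.
n = 2 × (2.124 / 0.43)² = 2 × 4.940² = 2 × 24.40 = 48.8.
Round up to the next whole participant.

n = 49 per group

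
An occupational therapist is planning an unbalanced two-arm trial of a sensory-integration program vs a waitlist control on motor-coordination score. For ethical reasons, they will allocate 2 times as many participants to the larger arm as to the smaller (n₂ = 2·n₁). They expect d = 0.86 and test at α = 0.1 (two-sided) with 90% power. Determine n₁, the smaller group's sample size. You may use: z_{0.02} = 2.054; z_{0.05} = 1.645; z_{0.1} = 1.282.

With allocation ratio k = n₂/n₁ = 2, Var(x̄₁−x̄₂) = σ²(1/n₁ + 1/(k·n₁)) = σ²·(k+1)/(k·n₁).
So n₁ = (1 + 1/k)·((z_{α/2} + z_β)/d)² = 1.500 × (2.927/0.86)².
n₁ = 1.500 × 11.58 = 17.4.
Round up: n₁ = 18, giving n₂ = 2 × 18 = 36.

n₁ = 18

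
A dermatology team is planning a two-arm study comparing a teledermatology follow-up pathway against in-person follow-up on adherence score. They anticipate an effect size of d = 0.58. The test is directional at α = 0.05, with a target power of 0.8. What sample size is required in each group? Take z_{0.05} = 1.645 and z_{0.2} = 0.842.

For two independent groups with equal n: n = 2·((z_{α} + z_β) / d)².
z_{α} + z_β = 1.645 + 0.842 = 2.487.
n = 2 × (2.487 / 0.58)² = 2 × 4.288² = 2 × 18.39 = 36.8.
Round up to the next whole participant.

n = 37 per group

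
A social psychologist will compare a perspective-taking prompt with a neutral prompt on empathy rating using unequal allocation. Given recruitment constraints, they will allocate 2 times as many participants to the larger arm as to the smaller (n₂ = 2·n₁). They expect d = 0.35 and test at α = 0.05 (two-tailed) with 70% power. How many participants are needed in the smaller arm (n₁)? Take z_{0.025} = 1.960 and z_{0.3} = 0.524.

With allocation ratio k = n₂/n₁ = 2, Var(x̄₁−x̄₂) = σ²(1/n₁ + 1/(k·n₁)) = σ²·(k+1)/(k·n₁).
So n₁ = (1 + 1/k)·((z_{α/2} + z_β)/d)² = 1.500 × (2.484/0.35)².
n₁ = 1.500 × 50.37 = 75.6.
Round up: n₁ = 76, giving n₂ = 2 × 76 = 152.

n₁ = 76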